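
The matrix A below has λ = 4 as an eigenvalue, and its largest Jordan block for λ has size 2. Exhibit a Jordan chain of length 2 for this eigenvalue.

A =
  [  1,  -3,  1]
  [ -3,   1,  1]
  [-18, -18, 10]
A Jordan chain for λ = 4 of length 2:
v_1 = (-3, -3, -18)ᵀ
v_2 = (1, 0, 0)ᵀ

Let N = A − (4)·I. We want v_2 with N^2 v_2 = 0 but N^1 v_2 ≠ 0; then v_{j-1} := N · v_j for j = 2, …, 2.

Pick v_2 = (1, 0, 0)ᵀ.
Then v_1 = N · v_2 = (-3, -3, -18)ᵀ.

Sanity check: (A − (4)·I) v_1 = (0, 0, 0)ᵀ = 0. ✓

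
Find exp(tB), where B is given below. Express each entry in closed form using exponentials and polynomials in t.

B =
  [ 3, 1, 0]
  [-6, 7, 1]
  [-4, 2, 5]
e^{tB} =
  [-t^2*exp(5*t) - 2*t*exp(5*t) + exp(5*t), t*exp(5*t), t^2*exp(5*t)/2]
  [-2*t^2*exp(5*t) - 6*t*exp(5*t), 2*t*exp(5*t) + exp(5*t), t^2*exp(5*t) + t*exp(5*t)]
  [-2*t^2*exp(5*t) - 4*t*exp(5*t), 2*t*exp(5*t), t^2*exp(5*t) + exp(5*t)]

Strategy: write B = P · J · P⁻¹ where J is a Jordan canonical form, so e^{tB} = P · e^{tJ} · P⁻¹, and e^{tJ} can be computed block-by-block.

B has Jordan form
J =
  [5, 1, 0]
  [0, 5, 1]
  [0, 0, 5]
(up to reordering of blocks).

Per-block formulas:
  For a 3×3 Jordan block J_3(5): exp(t · J_3(5)) = e^(5t)·(I + t·N + (t^2/2)·N^2), where N is the 3×3 nilpotent shift.

After assembling e^{tJ} and conjugating by P, we get:

e^{tB} =
  [-t^2*exp(5*t) - 2*t*exp(5*t) + exp(5*t), t*exp(5*t), t^2*exp(5*t)/2]
  [-2*t^2*exp(5*t) - 6*t*exp(5*t), 2*t*exp(5*t) + exp(5*t), t^2*exp(5*t) + t*exp(5*t)]
  [-2*t^2*exp(5*t) - 4*t*exp(5*t), 2*t*exp(5*t), t^2*exp(5*t) + exp(5*t)]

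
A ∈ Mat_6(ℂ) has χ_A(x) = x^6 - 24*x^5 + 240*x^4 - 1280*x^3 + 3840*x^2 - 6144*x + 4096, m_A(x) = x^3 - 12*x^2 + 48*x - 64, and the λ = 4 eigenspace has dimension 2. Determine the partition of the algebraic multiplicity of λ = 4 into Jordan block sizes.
Block sizes for λ = 4: [3, 3]

Step 1 — from the characteristic polynomial, algebraic multiplicity of λ = 4 is 6. From dim ker(A − (4)·I) = 2, there are exactly 2 Jordan blocks for λ = 4.
Step 2 — from the minimal polynomial, the factor (x − 4)^3 tells us the largest block for λ = 4 has size 3.
Step 3 — with total size 6, 2 blocks, and largest block 3, the block sizes (in nonincreasing order) are [3, 3].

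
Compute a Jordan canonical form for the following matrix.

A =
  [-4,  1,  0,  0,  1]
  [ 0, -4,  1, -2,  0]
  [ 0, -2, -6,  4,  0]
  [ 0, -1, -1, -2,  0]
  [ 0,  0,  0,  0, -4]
J_3(-4) ⊕ J_2(-4)

The characteristic polynomial is
  det(x·I − A) = x^5 + 20*x^4 + 160*x^3 + 640*x^2 + 1280*x + 1024 = (x + 4)^5

Eigenvalues and multiplicities (the geometric multiplicity of λ is n − rank(A − λI), which equals the number of Jordan blocks for λ):
  λ = -4: algebraic multiplicity = 5, geometric multiplicity = 2

Determining the block sizes for each eigenvalue:
  λ = -4: with am = 5 and gm = 2, the partition is not yet determined (e.g. several partitions of 5 into 2 parts exist). Let N = A − (-4)·I. Computing rank(N^1) = 3, rank(N^2) = 1, rank(N^3) = 0; the number of blocks of size ≥ j is rank(N^{j−1}) − rank(N^j), giving [2, 2, 1]. So we have 1 block(s) of size 3, 1 block(s) of size 2 → block sizes [3, 2]

Assembling the blocks gives a Jordan form
J =
  [-4,  1,  0,  0,  0]
  [ 0, -4,  1,  0,  0]
  [ 0,  0, -4,  0,  0]
  [ 0,  0,  0, -4,  1]
  [ 0,  0,  0,  0, -4]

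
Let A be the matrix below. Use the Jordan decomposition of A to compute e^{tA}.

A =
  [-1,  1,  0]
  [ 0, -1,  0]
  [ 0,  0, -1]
e^{tA} =
  [exp(-t), t*exp(-t), 0]
  [0, exp(-t), 0]
  [0, 0, exp(-t)]

Strategy: write A = P · J · P⁻¹ where J is a Jordan canonical form, so e^{tA} = P · e^{tJ} · P⁻¹, and e^{tJ} can be computed block-by-block.

A has Jordan form
J =
  [-1,  1,  0]
  [ 0, -1,  0]
  [ 0,  0, -1]
(up to reordering of blocks).

Per-block formulas:
  For a 2×2 Jordan block J_2(-1): exp(t · J_2(-1)) = e^(-1t)·(I + t·N), where N is the 2×2 nilpotent shift.
  For a 1×1 block at λ = -1: exp(t · [-1]) = [e^(-1t)].

After assembling e^{tJ} and conjugating by P, we get:

e^{tA} =
  [exp(-t), t*exp(-t), 0]
  [0, exp(-t), 0]
  [0, 0, exp(-t)]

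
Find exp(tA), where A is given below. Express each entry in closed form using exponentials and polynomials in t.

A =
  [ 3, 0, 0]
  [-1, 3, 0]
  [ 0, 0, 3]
e^{tA} =
  [exp(3*t), 0, 0]
  [-t*exp(3*t), exp(3*t), 0]
  [0, 0, exp(3*t)]

Strategy: write A = P · J · P⁻¹ where J is a Jordan canonical form, so e^{tA} = P · e^{tJ} · P⁻¹, and e^{tJ} can be computed block-by-block.

A has Jordan form
J =
  [3, 1, 0]
  [0, 3, 0]
  [0, 0, 3]
(up to reordering of blocks).

Per-block formulas:
  For a 2×2 Jordan block J_2(3): exp(t · J_2(3)) = e^(3t)·(I + t·N), where N is the 2×2 nilpotent shift.
  For a 1×1 block at λ = 3: exp(t · [3]) = [e^(3t)].

After assembling e^{tJ} and conjugating by P, we get:

e^{tA} =
  [exp(3*t), 0, 0]
  [-t*exp(3*t), exp(3*t), 0]
  [0, 0, exp(3*t)]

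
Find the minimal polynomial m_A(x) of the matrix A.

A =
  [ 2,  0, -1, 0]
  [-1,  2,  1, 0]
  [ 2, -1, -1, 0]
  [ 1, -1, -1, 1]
x^3 - 3*x^2 + 3*x - 1

The characteristic polynomial is χ_A(x) = (x - 1)^4, so the eigenvalues are known. The minimal polynomial is
  m_A(x) = Π_λ (x − λ)^{k_λ}
where k_λ is the size of the *largest* Jordan block for λ (equivalently, the smallest k with (A − λI)^k v = 0 for every generalised eigenvector v of λ).

  λ = 1: largest Jordan block has size 3, contributing (x − 1)^3

So m_A(x) = (x - 1)^3 = x^3 - 3*x^2 + 3*x - 1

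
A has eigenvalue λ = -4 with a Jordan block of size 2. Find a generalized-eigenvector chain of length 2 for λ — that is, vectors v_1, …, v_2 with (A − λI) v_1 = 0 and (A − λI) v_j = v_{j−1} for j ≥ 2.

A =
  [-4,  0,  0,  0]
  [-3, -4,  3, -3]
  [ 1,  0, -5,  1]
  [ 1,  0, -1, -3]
A Jordan chain for λ = -4 of length 2:
v_1 = (0, -3, 1, 1)ᵀ
v_2 = (1, 0, 0, 0)ᵀ

Let N = A − (-4)·I. We want v_2 with N^2 v_2 = 0 but N^1 v_2 ≠ 0; then v_{j-1} := N · v_j for j = 2, …, 2.

Pick v_2 = (1, 0, 0, 0)ᵀ.
Then v_1 = N · v_2 = (0, -3, 1, 1)ᵀ.

Sanity check: (A − (-4)·I) v_1 = (0, 0, 0, 0)ᵀ = 0. ✓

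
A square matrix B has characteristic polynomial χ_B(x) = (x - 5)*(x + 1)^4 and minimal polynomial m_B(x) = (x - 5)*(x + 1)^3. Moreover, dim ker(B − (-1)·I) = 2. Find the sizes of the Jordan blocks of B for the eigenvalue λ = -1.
Block sizes for λ = -1: [3, 1]

Step 1 — from the characteristic polynomial, algebraic multiplicity of λ = -1 is 4. From dim ker(B − (-1)·I) = 2, there are exactly 2 Jordan blocks for λ = -1.
Step 2 — from the minimal polynomial, the factor (x + 1)^3 tells us the largest block for λ = -1 has size 3.
Step 3 — with total size 4, 2 blocks, and largest block 3, the block sizes (in nonincreasing order) are [3, 1].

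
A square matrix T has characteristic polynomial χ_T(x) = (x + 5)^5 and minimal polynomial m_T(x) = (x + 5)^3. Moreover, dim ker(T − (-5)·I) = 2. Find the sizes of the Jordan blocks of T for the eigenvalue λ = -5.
Block sizes for λ = -5: [3, 2]

Step 1 — from the characteristic polynomial, algebraic multiplicity of λ = -5 is 5. From dim ker(T − (-5)·I) = 2, there are exactly 2 Jordan blocks for λ = -5.
Step 2 — from the minimal polynomial, the factor (x + 5)^3 tells us the largest block for λ = -5 has size 3.
Step 3 — with total size 5, 2 blocks, and largest block 3, the block sizes (in nonincreasing order) are [3, 2].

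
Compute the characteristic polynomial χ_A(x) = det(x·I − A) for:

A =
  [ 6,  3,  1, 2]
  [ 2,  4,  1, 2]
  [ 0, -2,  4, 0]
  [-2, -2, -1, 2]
x^4 - 16*x^3 + 96*x^2 - 256*x + 256

Expanding det(x·I − A) (e.g. by cofactor expansion or by noting that A is similar to its Jordan form J, which has the same characteristic polynomial as A) gives
  χ_A(x) = x^4 - 16*x^3 + 96*x^2 - 256*x + 256
which factors as (x - 4)^4. The eigenvalues (with algebraic multiplicities) are λ = 4 with multiplicity 4.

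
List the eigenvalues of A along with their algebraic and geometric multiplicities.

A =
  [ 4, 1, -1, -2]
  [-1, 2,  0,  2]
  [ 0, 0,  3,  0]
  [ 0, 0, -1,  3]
λ = 3: alg = 4, geom = 2

Step 1 — factor the characteristic polynomial to read off the algebraic multiplicities:
  χ_A(x) = (x - 3)^4

Step 2 — compute geometric multiplicities via the rank-nullity identity g(λ) = n − rank(A − λI):
  rank(A − (3)·I) = 2, so dim ker(A − (3)·I) = n − 2 = 2

Summary:
  λ = 3: algebraic multiplicity = 4, geometric multiplicity = 2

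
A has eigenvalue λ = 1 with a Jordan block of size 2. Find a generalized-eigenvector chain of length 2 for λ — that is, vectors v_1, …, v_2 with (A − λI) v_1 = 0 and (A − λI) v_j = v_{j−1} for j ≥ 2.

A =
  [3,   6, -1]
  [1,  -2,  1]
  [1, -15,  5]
A Jordan chain for λ = 1 of length 2:
v_1 = (-4, 4, 16)ᵀ
v_2 = (1, -1, 0)ᵀ

Let N = A − (1)·I. We want v_2 with N^2 v_2 = 0 but N^1 v_2 ≠ 0; then v_{j-1} := N · v_j for j = 2, …, 2.

Pick v_2 = (1, -1, 0)ᵀ.
Then v_1 = N · v_2 = (-4, 4, 16)ᵀ.

Sanity check: (A − (1)·I) v_1 = (0, 0, 0)ᵀ = 0. ✓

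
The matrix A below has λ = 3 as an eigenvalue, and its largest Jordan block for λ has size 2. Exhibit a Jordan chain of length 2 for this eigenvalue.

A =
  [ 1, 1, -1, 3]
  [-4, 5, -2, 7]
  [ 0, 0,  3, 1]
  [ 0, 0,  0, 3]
A Jordan chain for λ = 3 of length 2:
v_1 = (-2, -4, 0, 0)ᵀ
v_2 = (1, 0, 0, 0)ᵀ

Let N = A − (3)·I. We want v_2 with N^2 v_2 = 0 but N^1 v_2 ≠ 0; then v_{j-1} := N · v_j for j = 2, …, 2.

Pick v_2 = (1, 0, 0, 0)ᵀ.
Then v_1 = N · v_2 = (-2, -4, 0, 0)ᵀ.

Sanity check: (A − (3)·I) v_1 = (0, 0, 0, 0)ᵀ = 0. ✓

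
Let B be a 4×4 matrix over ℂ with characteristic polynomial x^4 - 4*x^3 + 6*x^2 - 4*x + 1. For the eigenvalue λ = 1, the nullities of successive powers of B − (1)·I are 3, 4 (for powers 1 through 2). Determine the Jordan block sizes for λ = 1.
Block sizes for λ = 1: [2, 1, 1]

From the dimensions of kernels of powers, the number of Jordan blocks of size at least j is d_j − d_{j−1} where d_j = dim ker(N^j) (with d_0 = 0). Computing the differences gives [3, 1].
The number of blocks of size exactly k is (#blocks of size ≥ k) − (#blocks of size ≥ k + 1), so the partition is: 2 block(s) of size 1, 1 block(s) of size 2.
In nonincreasing order the block sizes are [2, 1, 1].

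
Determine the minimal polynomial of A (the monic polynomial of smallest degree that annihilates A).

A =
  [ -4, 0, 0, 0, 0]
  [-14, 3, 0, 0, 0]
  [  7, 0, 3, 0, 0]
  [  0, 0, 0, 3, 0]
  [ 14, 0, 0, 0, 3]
x^2 + x - 12

The characteristic polynomial is χ_A(x) = (x - 3)^4*(x + 4), so the eigenvalues are known. The minimal polynomial is
  m_A(x) = Π_λ (x − λ)^{k_λ}
where k_λ is the size of the *largest* Jordan block for λ (equivalently, the smallest k with (A − λI)^k v = 0 for every generalised eigenvector v of λ).

  λ = -4: largest Jordan block has size 1, contributing (x + 4)
  λ = 3: largest Jordan block has size 1, contributing (x − 3)

So m_A(x) = (x - 3)*(x + 4) = x^2 + x - 12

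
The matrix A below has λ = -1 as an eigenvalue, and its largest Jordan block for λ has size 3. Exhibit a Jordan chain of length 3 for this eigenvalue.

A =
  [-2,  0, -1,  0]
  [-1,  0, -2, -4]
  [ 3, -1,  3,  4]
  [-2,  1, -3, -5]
A Jordan chain for λ = -1 of length 3:
v_1 = (-2, 2, 2, 0)ᵀ
v_2 = (-1, -1, 3, -2)ᵀ
v_3 = (1, 0, 0, 0)ᵀ

Let N = A − (-1)·I. We want v_3 with N^3 v_3 = 0 but N^2 v_3 ≠ 0; then v_{j-1} := N · v_j for j = 3, …, 2.

Pick v_3 = (1, 0, 0, 0)ᵀ.
Then v_2 = N · v_3 = (-1, -1, 3, -2)ᵀ.
Then v_1 = N · v_2 = (-2, 2, 2, 0)ᵀ.

Sanity check: (A − (-1)·I) v_1 = (0, 0, 0, 0)ᵀ = 0. ✓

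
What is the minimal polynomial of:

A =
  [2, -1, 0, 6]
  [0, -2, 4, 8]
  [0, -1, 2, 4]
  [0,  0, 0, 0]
x^3 - 2*x^2

The characteristic polynomial is χ_A(x) = x^3*(x - 2), so the eigenvalues are known. The minimal polynomial is
  m_A(x) = Π_λ (x − λ)^{k_λ}
where k_λ is the size of the *largest* Jordan block for λ (equivalently, the smallest k with (A − λI)^k v = 0 for every generalised eigenvector v of λ).

  λ = 0: largest Jordan block has size 2, contributing (x − 0)^2
  λ = 2: largest Jordan block has size 1, contributing (x − 2)

So m_A(x) = x^2*(x - 2) = x^3 - 2*x^2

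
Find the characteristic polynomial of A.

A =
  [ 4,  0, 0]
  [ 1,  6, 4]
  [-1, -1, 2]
x^3 - 12*x^2 + 48*x - 64

Expanding det(x·I − A) (e.g. by cofactor expansion or by noting that A is similar to its Jordan form J, which has the same characteristic polynomial as A) gives
  χ_A(x) = x^3 - 12*x^2 + 48*x - 64
which factors as (x - 4)^3. The eigenvalues (with algebraic multiplicities) are λ = 4 with multiplicity 3.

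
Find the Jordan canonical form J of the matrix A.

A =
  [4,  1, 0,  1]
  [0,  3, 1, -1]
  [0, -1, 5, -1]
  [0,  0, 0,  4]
J_3(4) ⊕ J_1(4)

The characteristic polynomial is
  det(x·I − A) = x^4 - 16*x^3 + 96*x^2 - 256*x + 256 = (x - 4)^4

Eigenvalues and multiplicities (the geometric multiplicity of λ is n − rank(A − λI), which equals the number of Jordan blocks for λ):
  λ = 4: algebraic multiplicity = 4, geometric multiplicity = 2

Determining the block sizes for each eigenvalue:
  λ = 4: with am = 4 and gm = 2, the partition is not yet determined (e.g. several partitions of 4 into 2 parts exist). Let N = A − (4)·I. Computing rank(N^1) = 2, rank(N^2) = 1, rank(N^3) = 0; the number of blocks of size ≥ j is rank(N^{j−1}) − rank(N^j), giving [2, 1, 1]. So we have 1 block(s) of size 3, 1 block(s) of size 1 → block sizes [3, 1]

Assembling the blocks gives a Jordan form
J =
  [4, 1, 0, 0]
  [0, 4, 1, 0]
  [0, 0, 4, 0]
  [0, 0, 0, 4]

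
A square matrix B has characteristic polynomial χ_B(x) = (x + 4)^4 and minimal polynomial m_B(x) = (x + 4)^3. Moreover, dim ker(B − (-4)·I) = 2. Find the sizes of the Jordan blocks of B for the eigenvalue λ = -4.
Block sizes for λ = -4: [3, 1]

Step 1 — from the characteristic polynomial, algebraic multiplicity of λ = -4 is 4. From dim ker(B − (-4)·I) = 2, there are exactly 2 Jordan blocks for λ = -4.
Step 2 — from the minimal polynomial, the factor (x + 4)^3 tells us the largest block for λ = -4 has size 3.
Step 3 — with total size 4, 2 blocks, and largest block 3, the block sizes (in nonincreasing order) are [3, 1].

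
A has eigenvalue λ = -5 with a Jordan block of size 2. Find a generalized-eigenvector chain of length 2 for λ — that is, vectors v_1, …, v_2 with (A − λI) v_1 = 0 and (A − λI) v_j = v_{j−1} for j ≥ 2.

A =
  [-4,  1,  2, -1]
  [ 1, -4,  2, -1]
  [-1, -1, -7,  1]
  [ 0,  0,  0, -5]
A Jordan chain for λ = -5 of length 2:
v_1 = (1, 1, -1, 0)ᵀ
v_2 = (1, 0, 0, 0)ᵀ

Let N = A − (-5)·I. We want v_2 with N^2 v_2 = 0 but N^1 v_2 ≠ 0; then v_{j-1} := N · v_j for j = 2, …, 2.

Pick v_2 = (1, 0, 0, 0)ᵀ.
Then v_1 = N · v_2 = (1, 1, -1, 0)ᵀ.

Sanity check: (A − (-5)·I) v_1 = (0, 0, 0, 0)ᵀ = 0. ✓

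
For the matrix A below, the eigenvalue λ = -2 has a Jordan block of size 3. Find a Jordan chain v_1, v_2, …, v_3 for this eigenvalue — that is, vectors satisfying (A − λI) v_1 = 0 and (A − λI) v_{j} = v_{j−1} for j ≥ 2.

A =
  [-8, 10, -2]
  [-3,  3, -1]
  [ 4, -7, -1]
A Jordan chain for λ = -2 of length 3:
v_1 = (-2, -1, 1)ᵀ
v_2 = (-6, -3, 4)ᵀ
v_3 = (1, 0, 0)ᵀ

Let N = A − (-2)·I. We want v_3 with N^3 v_3 = 0 but N^2 v_3 ≠ 0; then v_{j-1} := N · v_j for j = 3, …, 2.

Pick v_3 = (1, 0, 0)ᵀ.
Then v_2 = N · v_3 = (-6, -3, 4)ᵀ.
Then v_1 = N · v_2 = (-2, -1, 1)ᵀ.

Sanity check: (A − (-2)·I) v_1 = (0, 0, 0)ᵀ = 0. ✓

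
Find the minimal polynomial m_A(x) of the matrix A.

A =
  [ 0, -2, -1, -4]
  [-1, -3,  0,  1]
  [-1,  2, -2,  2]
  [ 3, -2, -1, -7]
x^2 + 6*x + 9

The characteristic polynomial is χ_A(x) = (x + 3)^4, so the eigenvalues are known. The minimal polynomial is
  m_A(x) = Π_λ (x − λ)^{k_λ}
where k_λ is the size of the *largest* Jordan block for λ (equivalently, the smallest k with (A − λI)^k v = 0 for every generalised eigenvector v of λ).

  λ = -3: largest Jordan block has size 2, contributing (x + 3)^2

So m_A(x) = (x + 3)^2 = x^2 + 6*x + 9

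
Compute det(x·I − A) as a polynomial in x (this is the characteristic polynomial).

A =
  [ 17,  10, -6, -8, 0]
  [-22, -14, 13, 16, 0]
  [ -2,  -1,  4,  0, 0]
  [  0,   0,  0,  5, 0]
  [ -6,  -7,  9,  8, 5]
x^5 - 17*x^4 + 90*x^3 - 50*x^2 - 875*x + 1875

Expanding det(x·I − A) (e.g. by cofactor expansion or by noting that A is similar to its Jordan form J, which has the same characteristic polynomial as A) gives
  χ_A(x) = x^5 - 17*x^4 + 90*x^3 - 50*x^2 - 875*x + 1875
which factors as (x - 5)^4*(x + 3). The eigenvalues (with algebraic multiplicities) are λ = -3 with multiplicity 1, λ = 5 with multiplicity 4.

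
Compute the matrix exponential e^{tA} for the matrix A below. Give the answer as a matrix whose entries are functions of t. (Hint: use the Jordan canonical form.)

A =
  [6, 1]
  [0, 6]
e^{tA} =
  [exp(6*t), t*exp(6*t)]
  [0, exp(6*t)]

Strategy: write A = P · J · P⁻¹ where J is a Jordan canonical form, so e^{tA} = P · e^{tJ} · P⁻¹, and e^{tJ} can be computed block-by-block.

A has Jordan form
J =
  [6, 1]
  [0, 6]
(up to reordering of blocks).

Per-block formulas:
  For a 2×2 Jordan block J_2(6): exp(t · J_2(6)) = e^(6t)·(I + t·N), where N is the 2×2 nilpotent shift.

After assembling e^{tJ} and conjugating by P, we get:

e^{tA} =
  [exp(6*t), t*exp(6*t)]
  [0, exp(6*t)]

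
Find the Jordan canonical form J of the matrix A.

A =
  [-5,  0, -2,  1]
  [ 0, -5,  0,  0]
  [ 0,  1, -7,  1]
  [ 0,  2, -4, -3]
J_2(-5) ⊕ J_2(-5)

The characteristic polynomial is
  det(x·I − A) = x^4 + 20*x^3 + 150*x^2 + 500*x + 625 = (x + 5)^4

Eigenvalues and multiplicities (the geometric multiplicity of λ is n − rank(A − λI), which equals the number of Jordan blocks for λ):
  λ = -5: algebraic multiplicity = 4, geometric multiplicity = 2

Determining the block sizes for each eigenvalue:
  λ = -5: with am = 4 and gm = 2, the partition is not yet determined (e.g. several partitions of 4 into 2 parts exist). Let N = A − (-5)·I. Computing rank(N^1) = 2, rank(N^2) = 0; the number of blocks of size ≥ j is rank(N^{j−1}) − rank(N^j), giving [2, 2]. So we have 2 block(s) of size 2 → block sizes [2, 2]

Assembling the blocks gives a Jordan form
J =
  [-5,  1,  0,  0]
  [ 0, -5,  0,  0]
  [ 0,  0, -5,  1]
  [ 0,  0,  0, -5]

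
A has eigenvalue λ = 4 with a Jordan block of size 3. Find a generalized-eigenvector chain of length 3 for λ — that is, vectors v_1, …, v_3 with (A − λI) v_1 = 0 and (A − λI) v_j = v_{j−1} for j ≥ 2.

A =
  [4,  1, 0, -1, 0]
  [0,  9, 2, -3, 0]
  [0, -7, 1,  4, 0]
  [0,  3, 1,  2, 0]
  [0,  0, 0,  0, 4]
A Jordan chain for λ = 4 of length 3:
v_1 = (2, 2, -2, 2, 0)ᵀ
v_2 = (1, 5, -7, 3, 0)ᵀ
v_3 = (0, 1, 0, 0, 0)ᵀ

Let N = A − (4)·I. We want v_3 with N^3 v_3 = 0 but N^2 v_3 ≠ 0; then v_{j-1} := N · v_j for j = 3, …, 2.

Pick v_3 = (0, 1, 0, 0, 0)ᵀ.
Then v_2 = N · v_3 = (1, 5, -7, 3, 0)ᵀ.
Then v_1 = N · v_2 = (2, 2, -2, 2, 0)ᵀ.

Sanity check: (A − (4)·I) v_1 = (0, 0, 0, 0, 0)ᵀ = 0. ✓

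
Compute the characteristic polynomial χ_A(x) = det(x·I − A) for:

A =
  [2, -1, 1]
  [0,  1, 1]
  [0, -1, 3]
x^3 - 6*x^2 + 12*x - 8

Expanding det(x·I − A) (e.g. by cofactor expansion or by noting that A is similar to its Jordan form J, which has the same characteristic polynomial as A) gives
  χ_A(x) = x^3 - 6*x^2 + 12*x - 8
which factors as (x - 2)^3. The eigenvalues (with algebraic multiplicities) are λ = 2 with multiplicity 3.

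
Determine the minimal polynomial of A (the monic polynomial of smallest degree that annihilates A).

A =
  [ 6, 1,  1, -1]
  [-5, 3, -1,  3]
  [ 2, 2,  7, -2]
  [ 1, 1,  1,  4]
x^3 - 15*x^2 + 75*x - 125

The characteristic polynomial is χ_A(x) = (x - 5)^4, so the eigenvalues are known. The minimal polynomial is
  m_A(x) = Π_λ (x − λ)^{k_λ}
where k_λ is the size of the *largest* Jordan block for λ (equivalently, the smallest k with (A − λI)^k v = 0 for every generalised eigenvector v of λ).

  λ = 5: largest Jordan block has size 3, contributing (x − 5)^3

So m_A(x) = (x - 5)^3 = x^3 - 15*x^2 + 75*x - 125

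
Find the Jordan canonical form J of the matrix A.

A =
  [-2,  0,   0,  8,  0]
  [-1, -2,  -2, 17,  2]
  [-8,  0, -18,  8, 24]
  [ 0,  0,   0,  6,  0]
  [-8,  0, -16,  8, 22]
J_2(-2) ⊕ J_1(-2) ⊕ J_1(6) ⊕ J_1(6)

The characteristic polynomial is
  det(x·I − A) = x^5 - 6*x^4 - 24*x^3 + 80*x^2 + 336*x + 288 = (x - 6)^2*(x + 2)^3

Eigenvalues and multiplicities (the geometric multiplicity of λ is n − rank(A − λI), which equals the number of Jordan blocks for λ):
  λ = -2: algebraic multiplicity = 3, geometric multiplicity = 2
  λ = 6: algebraic multiplicity = 2, geometric multiplicity = 2

Determining the block sizes for each eigenvalue:
  λ = -2: 2 blocks summing to 3 forces exactly one block of size 2 and the rest size 1 → block sizes [2, 1]
  λ = 6: gm = am = 2, so every block has size 1 → block sizes [1, 1]

Assembling the blocks gives a Jordan form
J =
  [-2,  1,  0, 0, 0]
  [ 0, -2,  0, 0, 0]
  [ 0,  0, -2, 0, 0]
  [ 0,  0,  0, 6, 0]
  [ 0,  0,  0, 0, 6]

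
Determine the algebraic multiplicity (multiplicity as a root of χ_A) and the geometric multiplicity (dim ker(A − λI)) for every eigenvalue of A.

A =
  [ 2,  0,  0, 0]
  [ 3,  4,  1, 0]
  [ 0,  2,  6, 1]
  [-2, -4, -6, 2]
λ = 2: alg = 1, geom = 1; λ = 4: alg = 3, geom = 1

Step 1 — factor the characteristic polynomial to read off the algebraic multiplicities:
  χ_A(x) = (x - 4)^3*(x - 2)

Step 2 — compute geometric multiplicities via the rank-nullity identity g(λ) = n − rank(A − λI):
  rank(A − (2)·I) = 3, so dim ker(A − (2)·I) = n − 3 = 1
  rank(A − (4)·I) = 3, so dim ker(A − (4)·I) = n − 3 = 1

Summary:
  λ = 2: algebraic multiplicity = 1, geometric multiplicity = 1
  λ = 4: algebraic multiplicity = 3, geometric multiplicity = 1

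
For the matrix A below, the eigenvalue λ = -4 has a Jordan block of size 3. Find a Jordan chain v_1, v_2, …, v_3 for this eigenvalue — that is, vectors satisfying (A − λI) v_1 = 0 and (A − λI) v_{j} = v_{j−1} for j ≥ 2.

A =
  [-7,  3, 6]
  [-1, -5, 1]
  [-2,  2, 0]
A Jordan chain for λ = -4 of length 3:
v_1 = (-6, 2, -4)ᵀ
v_2 = (-3, -1, -2)ᵀ
v_3 = (1, 0, 0)ᵀ

Let N = A − (-4)·I. We want v_3 with N^3 v_3 = 0 but N^2 v_3 ≠ 0; then v_{j-1} := N · v_j for j = 3, …, 2.

Pick v_3 = (1, 0, 0)ᵀ.
Then v_2 = N · v_3 = (-3, -1, -2)ᵀ.
Then v_1 = N · v_2 = (-6, 2, -4)ᵀ.

Sanity check: (A − (-4)·I) v_1 = (0, 0, 0)ᵀ = 0. ✓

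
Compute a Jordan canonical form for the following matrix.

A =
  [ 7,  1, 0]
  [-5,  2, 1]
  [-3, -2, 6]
J_3(5)

The characteristic polynomial is
  det(x·I − A) = x^3 - 15*x^2 + 75*x - 125 = (x - 5)^3

Eigenvalues and multiplicities (the geometric multiplicity of λ is n − rank(A − λI), which equals the number of Jordan blocks for λ):
  λ = 5: algebraic multiplicity = 3, geometric multiplicity = 1

Determining the block sizes for each eigenvalue:
  λ = 5: one block (gm = 1), so the single block has size am = 3 → block sizes [3]

Assembling the blocks gives a Jordan form
J =
  [5, 1, 0]
  [0, 5, 1]
  [0, 0, 5]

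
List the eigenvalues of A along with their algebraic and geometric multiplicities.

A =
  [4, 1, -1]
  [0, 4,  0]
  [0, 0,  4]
λ = 4: alg = 3, geom = 2

Step 1 — factor the characteristic polynomial to read off the algebraic multiplicities:
  χ_A(x) = (x - 4)^3

Step 2 — compute geometric multiplicities via the rank-nullity identity g(λ) = n − rank(A − λI):
  rank(A − (4)·I) = 1, so dim ker(A − (4)·I) = n − 1 = 2

Summary:
  λ = 4: algebraic multiplicity = 3, geometric multiplicity = 2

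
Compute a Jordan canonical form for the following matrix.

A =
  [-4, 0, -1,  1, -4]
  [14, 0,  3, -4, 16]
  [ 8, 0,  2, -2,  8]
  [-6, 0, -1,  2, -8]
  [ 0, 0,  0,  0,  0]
J_3(0) ⊕ J_1(0) ⊕ J_1(0)

The characteristic polynomial is
  det(x·I − A) = x^5

Eigenvalues and multiplicities (the geometric multiplicity of λ is n − rank(A − λI), which equals the number of Jordan blocks for λ):
  λ = 0: algebraic multiplicity = 5, geometric multiplicity = 3

Determining the block sizes for each eigenvalue:
  λ = 0: with am = 5 and gm = 3, the partition is not yet determined (e.g. several partitions of 5 into 3 parts exist). Let N = A − (0)·I. Computing rank(N^1) = 2, rank(N^2) = 1, rank(N^3) = 0; the number of blocks of size ≥ j is rank(N^{j−1}) − rank(N^j), giving [3, 1, 1]. So we have 1 block(s) of size 3, 2 block(s) of size 1 → block sizes [3, 1, 1]

Assembling the blocks gives a Jordan form
J =
  [0, 1, 0, 0, 0]
  [0, 0, 1, 0, 0]
  [0, 0, 0, 0, 0]
  [0, 0, 0, 0, 0]
  [0, 0, 0, 0, 0]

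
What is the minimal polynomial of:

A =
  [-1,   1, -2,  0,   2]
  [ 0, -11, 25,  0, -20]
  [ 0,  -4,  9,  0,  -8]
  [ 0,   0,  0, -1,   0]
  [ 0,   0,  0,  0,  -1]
x^3 + 3*x^2 + 3*x + 1

The characteristic polynomial is χ_A(x) = (x + 1)^5, so the eigenvalues are known. The minimal polynomial is
  m_A(x) = Π_λ (x − λ)^{k_λ}
where k_λ is the size of the *largest* Jordan block for λ (equivalently, the smallest k with (A − λI)^k v = 0 for every generalised eigenvector v of λ).

  λ = -1: largest Jordan block has size 3, contributing (x + 1)^3

So m_A(x) = (x + 1)^3 = x^3 + 3*x^2 + 3*x + 1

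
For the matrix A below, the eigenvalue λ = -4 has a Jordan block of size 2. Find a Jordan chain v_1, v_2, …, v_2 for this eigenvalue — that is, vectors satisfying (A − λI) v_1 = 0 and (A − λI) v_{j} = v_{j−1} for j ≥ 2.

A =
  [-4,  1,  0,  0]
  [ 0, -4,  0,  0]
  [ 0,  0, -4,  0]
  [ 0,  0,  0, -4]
A Jordan chain for λ = -4 of length 2:
v_1 = (1, 0, 0, 0)ᵀ
v_2 = (0, 1, 0, 0)ᵀ

Let N = A − (-4)·I. We want v_2 with N^2 v_2 = 0 but N^1 v_2 ≠ 0; then v_{j-1} := N · v_j for j = 2, …, 2.

Pick v_2 = (0, 1, 0, 0)ᵀ.
Then v_1 = N · v_2 = (1, 0, 0, 0)ᵀ.

Sanity check: (A − (-4)·I) v_1 = (0, 0, 0, 0)ᵀ = 0. ✓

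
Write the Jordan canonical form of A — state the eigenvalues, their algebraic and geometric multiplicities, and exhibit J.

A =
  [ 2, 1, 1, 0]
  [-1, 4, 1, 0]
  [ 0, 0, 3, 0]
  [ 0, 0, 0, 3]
J_2(3) ⊕ J_1(3) ⊕ J_1(3)

The characteristic polynomial is
  det(x·I − A) = x^4 - 12*x^3 + 54*x^2 - 108*x + 81 = (x - 3)^4

Eigenvalues and multiplicities (the geometric multiplicity of λ is n − rank(A − λI), which equals the number of Jordan blocks for λ):
  λ = 3: algebraic multiplicity = 4, geometric multiplicity = 3

Determining the block sizes for each eigenvalue:
  λ = 3: 3 blocks summing to 4 forces exactly one block of size 2 and the rest size 1 → block sizes [2, 1, 1]

Assembling the blocks gives a Jordan form
J =
  [3, 1, 0, 0]
  [0, 3, 0, 0]
  [0, 0, 3, 0]
  [0, 0, 0, 3]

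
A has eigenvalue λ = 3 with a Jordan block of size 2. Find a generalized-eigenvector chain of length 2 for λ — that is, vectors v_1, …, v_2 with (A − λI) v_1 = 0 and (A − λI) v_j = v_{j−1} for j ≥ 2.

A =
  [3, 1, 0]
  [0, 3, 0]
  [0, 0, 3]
A Jordan chain for λ = 3 of length 2:
v_1 = (1, 0, 0)ᵀ
v_2 = (0, 1, 0)ᵀ

Let N = A − (3)·I. We want v_2 with N^2 v_2 = 0 but N^1 v_2 ≠ 0; then v_{j-1} := N · v_j for j = 2, …, 2.

Pick v_2 = (0, 1, 0)ᵀ.
Then v_1 = N · v_2 = (1, 0, 0)ᵀ.

Sanity check: (A − (3)·I) v_1 = (0, 0, 0)ᵀ = 0. ✓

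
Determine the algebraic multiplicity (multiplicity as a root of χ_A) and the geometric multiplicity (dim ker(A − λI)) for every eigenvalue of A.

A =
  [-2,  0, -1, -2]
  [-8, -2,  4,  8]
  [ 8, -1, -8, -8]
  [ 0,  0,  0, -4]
λ = -4: alg = 4, geom = 2

Step 1 — factor the characteristic polynomial to read off the algebraic multiplicities:
  χ_A(x) = (x + 4)^4

Step 2 — compute geometric multiplicities via the rank-nullity identity g(λ) = n − rank(A − λI):
  rank(A − (-4)·I) = 2, so dim ker(A − (-4)·I) = n − 2 = 2

Summary:
  λ = -4: algebraic multiplicity = 4, geometric multiplicity = 2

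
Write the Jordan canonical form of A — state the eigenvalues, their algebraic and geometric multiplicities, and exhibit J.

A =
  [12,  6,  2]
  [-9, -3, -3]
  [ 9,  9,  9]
J_2(6) ⊕ J_1(6)

The characteristic polynomial is
  det(x·I − A) = x^3 - 18*x^2 + 108*x - 216 = (x - 6)^3

Eigenvalues and multiplicities (the geometric multiplicity of λ is n − rank(A − λI), which equals the number of Jordan blocks for λ):
  λ = 6: algebraic multiplicity = 3, geometric multiplicity = 2

Determining the block sizes for each eigenvalue:
  λ = 6: 2 blocks summing to 3 forces exactly one block of size 2 and the rest size 1 → block sizes [2, 1]

Assembling the blocks gives a Jordan form
J =
  [6, 1, 0]
  [0, 6, 0]
  [0, 0, 6]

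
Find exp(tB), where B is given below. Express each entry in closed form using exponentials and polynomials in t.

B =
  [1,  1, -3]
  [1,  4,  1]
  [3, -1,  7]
e^{tB} =
  [t^2*exp(4*t)/2 - 3*t*exp(4*t) + exp(4*t), t*exp(4*t), t^2*exp(4*t)/2 - 3*t*exp(4*t)]
  [t*exp(4*t), exp(4*t), t*exp(4*t)]
  [-t^2*exp(4*t)/2 + 3*t*exp(4*t), -t*exp(4*t), -t^2*exp(4*t)/2 + 3*t*exp(4*t) + exp(4*t)]

Strategy: write B = P · J · P⁻¹ where J is a Jordan canonical form, so e^{tB} = P · e^{tJ} · P⁻¹, and e^{tJ} can be computed block-by-block.

B has Jordan form
J =
  [4, 1, 0]
  [0, 4, 1]
  [0, 0, 4]
(up to reordering of blocks).

Per-block formulas:
  For a 3×3 Jordan block J_3(4): exp(t · J_3(4)) = e^(4t)·(I + t·N + (t^2/2)·N^2), where N is the 3×3 nilpotent shift.

After assembling e^{tJ} and conjugating by P, we get:

e^{tB} =
  [t^2*exp(4*t)/2 - 3*t*exp(4*t) + exp(4*t), t*exp(4*t), t^2*exp(4*t)/2 - 3*t*exp(4*t)]
  [t*exp(4*t), exp(4*t), t*exp(4*t)]
  [-t^2*exp(4*t)/2 + 3*t*exp(4*t), -t*exp(4*t), -t^2*exp(4*t)/2 + 3*t*exp(4*t) + exp(4*t)]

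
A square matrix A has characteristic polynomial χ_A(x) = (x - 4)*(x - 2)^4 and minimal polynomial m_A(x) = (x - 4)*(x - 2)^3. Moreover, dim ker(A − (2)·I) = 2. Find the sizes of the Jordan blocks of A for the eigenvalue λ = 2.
Block sizes for λ = 2: [3, 1]

Step 1 — from the characteristic polynomial, algebraic multiplicity of λ = 2 is 4. From dim ker(A − (2)·I) = 2, there are exactly 2 Jordan blocks for λ = 2.
Step 2 — from the minimal polynomial, the factor (x − 2)^3 tells us the largest block for λ = 2 has size 3.
Step 3 — with total size 4, 2 blocks, and largest block 3, the block sizes (in nonincreasing order) are [3, 1].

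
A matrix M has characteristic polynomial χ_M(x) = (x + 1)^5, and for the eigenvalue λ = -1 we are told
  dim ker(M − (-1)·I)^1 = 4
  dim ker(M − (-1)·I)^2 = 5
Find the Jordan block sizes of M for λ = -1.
Block sizes for λ = -1: [2, 1, 1, 1]

From the dimensions of kernels of powers, the number of Jordan blocks of size at least j is d_j − d_{j−1} where d_j = dim ker(N^j) (with d_0 = 0). Computing the differences gives [4, 1].
The number of blocks of size exactly k is (#blocks of size ≥ k) − (#blocks of size ≥ k + 1), so the partition is: 3 block(s) of size 1, 1 block(s) of size 2.
In nonincreasing order the block sizes are [2, 1, 1, 1].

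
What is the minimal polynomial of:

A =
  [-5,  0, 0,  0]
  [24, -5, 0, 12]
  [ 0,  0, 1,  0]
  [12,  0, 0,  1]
x^2 + 4*x - 5

The characteristic polynomial is χ_A(x) = (x - 1)^2*(x + 5)^2, so the eigenvalues are known. The minimal polynomial is
  m_A(x) = Π_λ (x − λ)^{k_λ}
where k_λ is the size of the *largest* Jordan block for λ (equivalently, the smallest k with (A − λI)^k v = 0 for every generalised eigenvector v of λ).

  λ = -5: largest Jordan block has size 1, contributing (x + 5)
  λ = 1: largest Jordan block has size 1, contributing (x − 1)

So m_A(x) = (x - 1)*(x + 5) = x^2 + 4*x - 5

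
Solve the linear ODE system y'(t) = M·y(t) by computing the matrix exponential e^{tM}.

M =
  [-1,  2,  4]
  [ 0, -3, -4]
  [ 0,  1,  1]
e^{tM} =
  [exp(-t), 2*t*exp(-t), 4*t*exp(-t)]
  [0, -2*t*exp(-t) + exp(-t), -4*t*exp(-t)]
  [0, t*exp(-t), 2*t*exp(-t) + exp(-t)]

Strategy: write M = P · J · P⁻¹ where J is a Jordan canonical form, so e^{tM} = P · e^{tJ} · P⁻¹, and e^{tJ} can be computed block-by-block.

M has Jordan form
J =
  [-1,  1,  0]
  [ 0, -1,  0]
  [ 0,  0, -1]
(up to reordering of blocks).

Per-block formulas:
  For a 2×2 Jordan block J_2(-1): exp(t · J_2(-1)) = e^(-1t)·(I + t·N), where N is the 2×2 nilpotent shift.
  For a 1×1 block at λ = -1: exp(t · [-1]) = [e^(-1t)].

After assembling e^{tJ} and conjugating by P, we get:

e^{tM} =
  [exp(-t), 2*t*exp(-t), 4*t*exp(-t)]
  [0, -2*t*exp(-t) + exp(-t), -4*t*exp(-t)]
  [0, t*exp(-t), 2*t*exp(-t) + exp(-t)]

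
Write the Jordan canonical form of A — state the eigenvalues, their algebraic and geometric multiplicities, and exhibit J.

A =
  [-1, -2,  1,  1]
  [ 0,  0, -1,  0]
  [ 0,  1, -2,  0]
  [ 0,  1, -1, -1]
J_2(-1) ⊕ J_2(-1)

The characteristic polynomial is
  det(x·I − A) = x^4 + 4*x^3 + 6*x^2 + 4*x + 1 = (x + 1)^4

Eigenvalues and multiplicities (the geometric multiplicity of λ is n − rank(A − λI), which equals the number of Jordan blocks for λ):
  λ = -1: algebraic multiplicity = 4, geometric multiplicity = 2

Determining the block sizes for each eigenvalue:
  λ = -1: with am = 4 and gm = 2, the partition is not yet determined (e.g. several partitions of 4 into 2 parts exist). Let N = A − (-1)·I. Computing rank(N^1) = 2, rank(N^2) = 0; the number of blocks of size ≥ j is rank(N^{j−1}) − rank(N^j), giving [2, 2]. So we have 2 block(s) of size 2 → block sizes [2, 2]

Assembling the blocks gives a Jordan form
J =
  [-1,  1,  0,  0]
  [ 0, -1,  0,  0]
  [ 0,  0, -1,  1]
  [ 0,  0,  0, -1]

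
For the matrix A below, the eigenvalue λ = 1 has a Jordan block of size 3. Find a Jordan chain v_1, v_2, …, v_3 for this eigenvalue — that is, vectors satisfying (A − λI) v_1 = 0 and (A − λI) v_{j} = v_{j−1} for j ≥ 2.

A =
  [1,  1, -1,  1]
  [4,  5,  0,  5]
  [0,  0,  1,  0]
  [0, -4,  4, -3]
A Jordan chain for λ = 1 of length 3:
v_1 = (4, 16, 0, -16)ᵀ
v_2 = (0, 4, 0, 0)ᵀ
v_3 = (1, 0, 0, 0)ᵀ

Let N = A − (1)·I. We want v_3 with N^3 v_3 = 0 but N^2 v_3 ≠ 0; then v_{j-1} := N · v_j for j = 3, …, 2.

Pick v_3 = (1, 0, 0, 0)ᵀ.
Then v_2 = N · v_3 = (0, 4, 0, 0)ᵀ.
Then v_1 = N · v_2 = (4, 16, 0, -16)ᵀ.

Sanity check: (A − (1)·I) v_1 = (0, 0, 0, 0)ᵀ = 0. ✓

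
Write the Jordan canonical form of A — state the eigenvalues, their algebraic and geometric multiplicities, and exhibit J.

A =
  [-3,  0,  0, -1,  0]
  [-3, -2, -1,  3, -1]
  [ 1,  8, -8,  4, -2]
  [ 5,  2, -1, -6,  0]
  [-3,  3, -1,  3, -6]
J_3(-5) ⊕ J_2(-5)

The characteristic polynomial is
  det(x·I − A) = x^5 + 25*x^4 + 250*x^3 + 1250*x^2 + 3125*x + 3125 = (x + 5)^5

Eigenvalues and multiplicities (the geometric multiplicity of λ is n − rank(A − λI), which equals the number of Jordan blocks for λ):
  λ = -5: algebraic multiplicity = 5, geometric multiplicity = 2

Determining the block sizes for each eigenvalue:
  λ = -5: with am = 5 and gm = 2, the partition is not yet determined (e.g. several partitions of 5 into 2 parts exist). Let N = A − (-5)·I. Computing rank(N^1) = 3, rank(N^2) = 1, rank(N^3) = 0; the number of blocks of size ≥ j is rank(N^{j−1}) − rank(N^j), giving [2, 2, 1]. So we have 1 block(s) of size 3, 1 block(s) of size 2 → block sizes [3, 2]

Assembling the blocks gives a Jordan form
J =
  [-5,  1,  0,  0,  0]
  [ 0, -5,  1,  0,  0]
  [ 0,  0, -5,  0,  0]
  [ 0,  0,  0, -5,  1]
  [ 0,  0,  0,  0, -5]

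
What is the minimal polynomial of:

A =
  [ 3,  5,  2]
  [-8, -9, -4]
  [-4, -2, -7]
x^3 + 13*x^2 + 55*x + 75

The characteristic polynomial is χ_A(x) = (x + 3)*(x + 5)^2, so the eigenvalues are known. The minimal polynomial is
  m_A(x) = Π_λ (x − λ)^{k_λ}
where k_λ is the size of the *largest* Jordan block for λ (equivalently, the smallest k with (A − λI)^k v = 0 for every generalised eigenvector v of λ).

  λ = -5: largest Jordan block has size 2, contributing (x + 5)^2
  λ = -3: largest Jordan block has size 1, contributing (x + 3)

So m_A(x) = (x + 3)*(x + 5)^2 = x^3 + 13*x^2 + 55*x + 75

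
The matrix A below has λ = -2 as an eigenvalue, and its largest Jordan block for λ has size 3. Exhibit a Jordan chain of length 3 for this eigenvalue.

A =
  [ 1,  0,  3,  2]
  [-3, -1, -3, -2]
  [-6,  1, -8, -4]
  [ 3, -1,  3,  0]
A Jordan chain for λ = -2 of length 3:
v_1 = (-3, 0, 3, 0)ᵀ
v_2 = (3, -3, -6, 3)ᵀ
v_3 = (1, 0, 0, 0)ᵀ

Let N = A − (-2)·I. We want v_3 with N^3 v_3 = 0 but N^2 v_3 ≠ 0; then v_{j-1} := N · v_j for j = 3, …, 2.

Pick v_3 = (1, 0, 0, 0)ᵀ.
Then v_2 = N · v_3 = (3, -3, -6, 3)ᵀ.
Then v_1 = N · v_2 = (-3, 0, 3, 0)ᵀ.

Sanity check: (A − (-2)·I) v_1 = (0, 0, 0, 0)ᵀ = 0. ✓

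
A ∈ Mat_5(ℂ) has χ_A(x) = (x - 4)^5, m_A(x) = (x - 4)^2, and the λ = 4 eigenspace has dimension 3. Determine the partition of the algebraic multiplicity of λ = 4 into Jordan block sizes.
Block sizes for λ = 4: [2, 2, 1]

Step 1 — from the characteristic polynomial, algebraic multiplicity of λ = 4 is 5. From dim ker(A − (4)·I) = 3, there are exactly 3 Jordan blocks for λ = 4.
Step 2 — from the minimal polynomial, the factor (x − 4)^2 tells us the largest block for λ = 4 has size 2.
Step 3 — with total size 5, 3 blocks, and largest block 2, the block sizes (in nonincreasing order) are [2, 2, 1].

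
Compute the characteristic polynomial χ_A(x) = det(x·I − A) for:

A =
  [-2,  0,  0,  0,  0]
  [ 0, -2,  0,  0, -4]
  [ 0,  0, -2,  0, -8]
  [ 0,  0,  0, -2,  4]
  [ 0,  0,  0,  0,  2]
x^5 + 6*x^4 + 8*x^3 - 16*x^2 - 48*x - 32

Expanding det(x·I − A) (e.g. by cofactor expansion or by noting that A is similar to its Jordan form J, which has the same characteristic polynomial as A) gives
  χ_A(x) = x^5 + 6*x^4 + 8*x^3 - 16*x^2 - 48*x - 32
which factors as (x - 2)*(x + 2)^4. The eigenvalues (with algebraic multiplicities) are λ = -2 with multiplicity 4, λ = 2 with multiplicity 1.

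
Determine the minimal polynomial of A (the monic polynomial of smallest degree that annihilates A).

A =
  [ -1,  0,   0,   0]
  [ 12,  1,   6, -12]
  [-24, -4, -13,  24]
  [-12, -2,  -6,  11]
x^2 - 1

The characteristic polynomial is χ_A(x) = (x - 1)*(x + 1)^3, so the eigenvalues are known. The minimal polynomial is
  m_A(x) = Π_λ (x − λ)^{k_λ}
where k_λ is the size of the *largest* Jordan block for λ (equivalently, the smallest k with (A − λI)^k v = 0 for every generalised eigenvector v of λ).

  λ = -1: largest Jordan block has size 1, contributing (x + 1)
  λ = 1: largest Jordan block has size 1, contributing (x − 1)

So m_A(x) = (x - 1)*(x + 1) = x^2 - 1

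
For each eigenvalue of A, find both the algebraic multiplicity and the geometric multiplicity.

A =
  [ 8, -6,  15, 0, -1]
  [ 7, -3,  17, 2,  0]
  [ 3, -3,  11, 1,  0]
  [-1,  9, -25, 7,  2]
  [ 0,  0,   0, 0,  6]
λ = 5: alg = 1, geom = 1; λ = 6: alg = 4, geom = 2

Step 1 — factor the characteristic polynomial to read off the algebraic multiplicities:
  χ_A(x) = (x - 6)^4*(x - 5)

Step 2 — compute geometric multiplicities via the rank-nullity identity g(λ) = n − rank(A − λI):
  rank(A − (5)·I) = 4, so dim ker(A − (5)·I) = n − 4 = 1
  rank(A − (6)·I) = 3, so dim ker(A − (6)·I) = n − 3 = 2

Summary:
  λ = 5: algebraic multiplicity = 1, geometric multiplicity = 1
  λ = 6: algebraic multiplicity = 4, geometric multiplicity = 2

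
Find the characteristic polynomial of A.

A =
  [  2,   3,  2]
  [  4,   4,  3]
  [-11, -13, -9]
x^3 + 3*x^2 + 3*x + 1

Expanding det(x·I − A) (e.g. by cofactor expansion or by noting that A is similar to its Jordan form J, which has the same characteristic polynomial as A) gives
  χ_A(x) = x^3 + 3*x^2 + 3*x + 1
which factors as (x + 1)^3. The eigenvalues (with algebraic multiplicities) are λ = -1 with multiplicity 3.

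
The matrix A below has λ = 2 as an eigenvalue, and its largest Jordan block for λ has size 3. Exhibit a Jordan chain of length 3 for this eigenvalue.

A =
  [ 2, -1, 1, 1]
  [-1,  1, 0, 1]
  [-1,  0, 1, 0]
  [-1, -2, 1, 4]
A Jordan chain for λ = 2 of length 3:
v_1 = (-1, 0, 1, -1)ᵀ
v_2 = (0, -1, -1, -1)ᵀ
v_3 = (1, 0, 0, 0)ᵀ

Let N = A − (2)·I. We want v_3 with N^3 v_3 = 0 but N^2 v_3 ≠ 0; then v_{j-1} := N · v_j for j = 3, …, 2.

Pick v_3 = (1, 0, 0, 0)ᵀ.
Then v_2 = N · v_3 = (0, -1, -1, -1)ᵀ.
Then v_1 = N · v_2 = (-1, 0, 1, -1)ᵀ.

Sanity check: (A − (2)·I) v_1 = (0, 0, 0, 0)ᵀ = 0. ✓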